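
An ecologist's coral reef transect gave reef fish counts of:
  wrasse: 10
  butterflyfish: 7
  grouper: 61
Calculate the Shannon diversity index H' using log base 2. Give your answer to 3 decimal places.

Total N = 10+7+61 = 78, so the proportions are 0.12821, 0.08974, 0.78205 (working shown to 5 dp, full precision carried).
Each pᵢ log₂ pᵢ term: 0.12821×(-2.96347)=-0.37993, 0.08974×(-3.47805)=-0.31213, 0.78205×(-0.35466)=-0.27737.
Sum = -0.96943, so H' = 0.969.

0.969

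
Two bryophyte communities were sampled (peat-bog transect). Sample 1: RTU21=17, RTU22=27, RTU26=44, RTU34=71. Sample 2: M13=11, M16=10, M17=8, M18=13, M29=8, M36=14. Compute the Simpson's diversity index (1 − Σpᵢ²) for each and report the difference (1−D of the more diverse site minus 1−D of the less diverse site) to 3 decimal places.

Sample 1: N=159, proportions 0.10692, 0.16981, 0.27673, 0.44654, giving 1−D = 0.68375 (working shown to 5 dp, full precision carried).
Sample 2: N=64, proportions 0.17188, 0.15625, 0.125, 0.20312, 0.125, 0.21875, giving 1−D = 0.82568.
Difference = |0.68375 − 0.82568| = 0.14193, i.e. 0.142 to 3 decimal places.

0.142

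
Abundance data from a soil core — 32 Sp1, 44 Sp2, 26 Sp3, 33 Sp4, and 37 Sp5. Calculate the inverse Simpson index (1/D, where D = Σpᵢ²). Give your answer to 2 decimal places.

4.85

Total N = 32+44+26+33+37 = 172, so the proportions are 0.186047, 0.255814, 0.151163, 0.19186, 0.215116 (working shown to 6 dp, full precision carried).
D = 0.186047² + 0.255814² + 0.151163² + 0.19186² + 0.215116² = 0.034613 + 0.065441 + 0.022850 + 0.036810 + 0.046275 = 0.205990.
So 1/D = 4.8546, i.e. 4.85 to 2 decimal places.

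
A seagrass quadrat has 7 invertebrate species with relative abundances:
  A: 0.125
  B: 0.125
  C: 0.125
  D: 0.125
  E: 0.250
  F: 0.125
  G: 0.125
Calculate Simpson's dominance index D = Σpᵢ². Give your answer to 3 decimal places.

0.156

D = 0.125² + 0.125² + 0.125² + 0.125² + 0.25² + 0.125² + 0.125² = 0.01562 + 0.01562 + 0.01562 + 0.01562 + 0.06250 + 0.01562 + 0.01562 = 0.15625 (working shown to 5 dp, full precision carried).
To 3 decimal places, D = 0.156.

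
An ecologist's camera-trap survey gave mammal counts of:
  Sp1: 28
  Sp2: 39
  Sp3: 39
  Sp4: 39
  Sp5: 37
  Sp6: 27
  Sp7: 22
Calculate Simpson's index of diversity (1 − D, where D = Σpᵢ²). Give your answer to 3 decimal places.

Total N = 28+39+39+39+37+27+22 = 231, so the proportions are 0.12121, 0.16883, 0.16883, 0.16883, 0.16017, 0.11688, 0.09524 (working shown to 5 dp, full precision carried).
D = 0.12121² + 0.16883² + 0.16883² + 0.16883² + 0.16017² + 0.11688² + 0.09524² = 0.01469 + 0.02850 + 0.02850 + 0.02850 + 0.02566 + 0.01366 + 0.00907 = 0.14859.
So 1 − D = 0.85141, i.e. 0.851 to 3 decimal places.

0.851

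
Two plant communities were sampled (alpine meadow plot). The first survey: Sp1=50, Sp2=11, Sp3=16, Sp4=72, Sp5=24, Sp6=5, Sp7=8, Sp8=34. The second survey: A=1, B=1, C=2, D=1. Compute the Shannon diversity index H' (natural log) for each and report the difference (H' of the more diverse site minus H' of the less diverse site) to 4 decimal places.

The first survey: N=220, proportions 0.227273, 0.05, 0.072727, 0.327273, 0.109091, 0.022727, 0.036364, 0.154545, giving H' = 1.779484 (working shown to 6 dp, full precision carried).
The second survey: N=5, proportions 0.2, 0.2, 0.4, 0.2, giving H' = 1.332179.
Difference = |1.779484 − 1.332179| = 0.447305, i.e. 0.4473 to 4 decimal places.

0.4473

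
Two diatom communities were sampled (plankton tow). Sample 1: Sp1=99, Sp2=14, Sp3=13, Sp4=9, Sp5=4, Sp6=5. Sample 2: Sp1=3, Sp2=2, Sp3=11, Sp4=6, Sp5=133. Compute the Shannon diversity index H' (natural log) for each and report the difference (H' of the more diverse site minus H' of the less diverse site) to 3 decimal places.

Sample 1: N=144, proportions 0.6875, 0.09722, 0.09028, 0.0625, 0.02778, 0.03472, giving H' = 1.09082 (working shown to 5 dp, full precision carried).
Sample 2: N=155, proportions 0.01935, 0.0129, 0.07097, 0.03871, 0.85806, giving H' = 0.57745.
Difference = |1.09082 − 0.57745| = 0.51337, i.e. 0.513 to 3 decimal places.

0.513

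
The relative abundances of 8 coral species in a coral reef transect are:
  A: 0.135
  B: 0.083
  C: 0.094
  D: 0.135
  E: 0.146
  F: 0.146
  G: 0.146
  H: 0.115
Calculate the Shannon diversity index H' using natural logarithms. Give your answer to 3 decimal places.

Each pᵢ ln pᵢ term (working shown to 5 dp, full precision carried): 0.135×(-2.00248)=-0.27033, 0.083×(-2.48891)=-0.20658, 0.094×(-2.36446)=-0.22226, 0.135×(-2.00248)=-0.27033, 0.146×(-1.92415)=-0.28093, 0.146×(-1.92415)=-0.28093, 0.146×(-1.92415)=-0.28093, 0.115×(-2.16282)=-0.24872.
Sum = -2.06101, so H' = 2.061.

2.061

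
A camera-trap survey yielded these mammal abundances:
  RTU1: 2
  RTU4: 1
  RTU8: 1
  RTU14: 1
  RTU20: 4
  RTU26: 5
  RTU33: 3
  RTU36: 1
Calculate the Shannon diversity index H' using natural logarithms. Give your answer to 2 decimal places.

Total N = 2+1+1+1+4+5+3+1 = 18, so the proportions are 0.1111, 0.0556, 0.0556, 0.0556, 0.2222, 0.2778, 0.1667, 0.0556 (working shown to 4 dp, full precision carried).
Each pᵢ ln pᵢ term: 0.1111×(-2.1972)=-0.2441, 0.0556×(-2.8904)=-0.1606, 0.0556×(-2.8904)=-0.1606, 0.0556×(-2.8904)=-0.1606, 0.2222×(-1.5041)=-0.3342, 0.2778×(-1.2809)=-0.3558, 0.1667×(-1.7918)=-0.2986, 0.0556×(-2.8904)=-0.1606.
Sum = -1.8751, so H' = 1.88.

1.88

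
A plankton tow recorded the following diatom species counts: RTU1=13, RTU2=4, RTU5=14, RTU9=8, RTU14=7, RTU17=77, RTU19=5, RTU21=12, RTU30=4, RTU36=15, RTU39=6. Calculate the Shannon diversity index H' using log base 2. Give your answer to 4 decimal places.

2.6854

Total N = 13+4+14+8+7+77+5+12+4+15+6 = 165, so the proportions are 0.078788, 0.024242, 0.084848, 0.048485, 0.042424, 0.466667, 0.030303, 0.072727, 0.024242, 0.090909, 0.036364 (working shown to 6 dp, full precision carried).
Each pᵢ log₂ pᵢ term: 0.078788×(-3.665882)=-0.288827, 0.024242×(-5.366322)=-0.130093, 0.084848×(-3.558967)=-0.301973, 0.048485×(-4.366322)=-0.211700, 0.042424×(-4.558967)=-0.193411, 0.466667×(-1.099536)=-0.513117, 0.030303×(-5.044394)=-0.152860, 0.072727×(-3.781360)=-0.275008, 0.024242×(-5.366322)=-0.130093, 0.090909×(-3.459432)=-0.314494, 0.036364×(-4.781360)=-0.173868.
Sum = -2.685443, so H' = 2.6854.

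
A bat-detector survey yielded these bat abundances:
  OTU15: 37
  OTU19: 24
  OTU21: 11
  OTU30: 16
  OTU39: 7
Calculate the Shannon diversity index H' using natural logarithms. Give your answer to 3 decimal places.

Total N = 37+24+11+16+7 = 95, so the proportions are 0.38947, 0.25263, 0.11579, 0.16842, 0.07368 (working shown to 5 dp, full precision carried).
Each pᵢ ln pᵢ term: 0.38947×(-0.94296)=-0.36726, 0.25263×(-1.37582)=-0.34758, 0.11579×(-2.15598)=-0.24964, 0.16842×(-1.78129)=-0.30001, 0.07368×(-2.60797)=-0.19217.
Sum = -1.45665, so H' = 1.457.

1.457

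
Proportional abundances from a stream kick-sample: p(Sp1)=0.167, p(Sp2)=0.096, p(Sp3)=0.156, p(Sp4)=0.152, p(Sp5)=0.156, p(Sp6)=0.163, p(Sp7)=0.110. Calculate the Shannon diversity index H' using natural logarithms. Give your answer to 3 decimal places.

1.928

Each pᵢ ln pᵢ term (working shown to 5 dp, full precision carried): 0.167×(-1.78976)=-0.29889, 0.096×(-2.34341)=-0.22497, 0.156×(-1.85790)=-0.28983, 0.152×(-1.88387)=-0.28635, 0.156×(-1.85790)=-0.28983, 0.163×(-1.81401)=-0.29568, 0.11×(-2.20727)=-0.24280.
Sum = -1.92835, so H' = 1.928.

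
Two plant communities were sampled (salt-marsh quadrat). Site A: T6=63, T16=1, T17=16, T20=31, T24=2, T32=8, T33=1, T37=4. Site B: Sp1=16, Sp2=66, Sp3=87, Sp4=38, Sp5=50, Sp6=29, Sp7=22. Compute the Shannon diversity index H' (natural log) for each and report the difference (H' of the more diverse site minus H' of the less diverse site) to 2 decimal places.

Site A: N=126, proportions 0.5, 0.0079, 0.127, 0.246, 0.0159, 0.0635, 0.0079, 0.0317, giving H' = 1.3807 (working shown to 4 dp, full precision carried).
Site B: N=308, proportions 0.0519, 0.2143, 0.2825, 0.1234, 0.1623, 0.0942, 0.0714, giving H' = 1.8051.
Difference = |1.3807 − 1.8051| = 0.4244, i.e. 0.42 to 2 decimal places.

0.42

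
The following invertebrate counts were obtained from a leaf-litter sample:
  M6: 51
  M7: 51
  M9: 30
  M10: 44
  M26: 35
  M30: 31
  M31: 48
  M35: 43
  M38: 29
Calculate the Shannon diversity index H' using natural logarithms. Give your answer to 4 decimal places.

2.1743

Total N = 51+51+30+44+35+31+48+43+29 = 362, so the proportions are 0.140884, 0.140884, 0.082873, 0.121547, 0.096685, 0.085635, 0.132597, 0.118785, 0.08011 (working shown to 6 dp, full precision carried).
Each pᵢ ln pᵢ term: 0.140884×(-1.959819)=-0.276107, 0.140884×(-1.959819)=-0.276107, 0.082873×(-2.490447)=-0.206391, 0.121547×(-2.107455)=-0.256155, 0.096685×(-2.336296)=-0.225885, 0.085635×(-2.457657)=-0.210462, 0.132597×(-2.020443)=-0.267904, 0.118785×(-2.130444)=-0.253064, 0.08011×(-2.524348)=-0.202227.
Sum = -2.174301, so H' = 2.1743.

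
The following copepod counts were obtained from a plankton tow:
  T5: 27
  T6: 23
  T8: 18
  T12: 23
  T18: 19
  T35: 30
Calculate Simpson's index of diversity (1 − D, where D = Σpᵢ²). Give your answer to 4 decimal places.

Total N = 27+23+18+23+19+30 = 140, so the proportions are 0.192857, 0.164286, 0.128571, 0.164286, 0.135714, 0.214286 (working shown to 6 dp, full precision carried).
D = 0.192857² + 0.164286² + 0.128571² + 0.164286² + 0.135714² + 0.214286² = 0.037194 + 0.026990 + 0.016531 + 0.026990 + 0.018418 + 0.045918 = 0.172041.
So 1 − D = 0.827959, i.e. 0.8280 to 4 decimal places.

0.8280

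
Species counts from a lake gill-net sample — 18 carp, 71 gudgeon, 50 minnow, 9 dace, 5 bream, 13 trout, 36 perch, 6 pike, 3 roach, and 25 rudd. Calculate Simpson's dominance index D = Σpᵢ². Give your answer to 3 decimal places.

Total N = 18+71+50+9+5+13+36+6+3+25 = 236, so the proportions are 0.07627, 0.30085, 0.21186, 0.03814, 0.02119, 0.05508, 0.15254, 0.02542, 0.01271, 0.10593 (working shown to 5 dp, full precision carried).
D = 0.07627² + 0.30085² + 0.21186² + 0.03814² + 0.02119² + 0.05508² + 0.15254² + 0.02542² + 0.01271² + 0.10593² = 0.00582 + 0.09051 + 0.04489 + 0.00145 + 0.00045 + 0.00303 + 0.02327 + 0.00065 + 0.00016 + 0.01122 = 0.18145.
To 3 decimal places, D = 0.181.

0.181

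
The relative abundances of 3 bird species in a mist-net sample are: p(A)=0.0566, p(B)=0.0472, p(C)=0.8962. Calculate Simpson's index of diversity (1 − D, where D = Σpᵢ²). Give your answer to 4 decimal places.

0.1914

D = 0.0566² + 0.0472² + 0.8962² = 0.003204 + 0.002228 + 0.803174 = 0.808606 (working shown to 6 dp, full precision carried).
So 1 − D = 0.191394, i.e. 0.1914 to 4 decimal places.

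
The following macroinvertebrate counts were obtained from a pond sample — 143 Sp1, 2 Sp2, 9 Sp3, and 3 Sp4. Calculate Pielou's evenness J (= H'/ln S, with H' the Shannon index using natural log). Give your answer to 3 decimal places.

0.274

Total N = 143+2+9+3 = 157, so the proportions are 0.91083, 0.01274, 0.05732, 0.01911 (working shown to 5 dp, full precision carried).
H' = −Σ pᵢ ln pᵢ = −((-0.08507) + (-0.05558) + (-0.16389) + (-0.07562)) = 0.38017.
With S = 4 species, ln S = 1.38629, so J = 0.38017/1.38629 = 0.27423, i.e. 0.274 to 3 decimal places.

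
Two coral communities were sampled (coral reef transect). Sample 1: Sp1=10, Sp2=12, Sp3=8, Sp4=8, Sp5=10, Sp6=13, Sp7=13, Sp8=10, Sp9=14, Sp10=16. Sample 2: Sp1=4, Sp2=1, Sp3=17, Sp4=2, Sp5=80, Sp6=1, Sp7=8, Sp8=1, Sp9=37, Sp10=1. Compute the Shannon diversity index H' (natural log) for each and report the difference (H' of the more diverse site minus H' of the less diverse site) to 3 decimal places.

0.912

Sample 1: N=114, proportions 0.08772, 0.10526, 0.07018, 0.07018, 0.08772, 0.11404, 0.11404, 0.08772, 0.12281, 0.14035, giving H' = 2.27862 (working shown to 5 dp, full precision carried).
Sample 2: N=152, proportions 0.02632, 0.00658, 0.11184, 0.01316, 0.52632, 0.00658, 0.05263, 0.00658, 0.24342, 0.00658, giving H' = 1.36666.
Difference = |2.27862 − 1.36666| = 0.91196, i.e. 0.912 to 3 decimal places.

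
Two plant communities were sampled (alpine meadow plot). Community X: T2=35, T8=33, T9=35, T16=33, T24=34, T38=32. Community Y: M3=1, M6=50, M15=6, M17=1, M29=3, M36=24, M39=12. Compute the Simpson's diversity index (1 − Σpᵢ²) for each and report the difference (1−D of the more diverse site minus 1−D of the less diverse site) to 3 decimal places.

0.180

Community X: N=202, proportions 0.17327, 0.16337, 0.17327, 0.16337, 0.16832, 0.15842, giving 1−D = 0.83315 (working shown to 5 dp, full precision carried).
Community Y: N=97, proportions 0.01031, 0.51546, 0.06186, 0.01031, 0.03093, 0.24742, 0.12371, giving 1−D = 0.65278.
Difference = |0.83315 − 0.65278| = 0.18037, i.e. 0.180 to 3 decimal places.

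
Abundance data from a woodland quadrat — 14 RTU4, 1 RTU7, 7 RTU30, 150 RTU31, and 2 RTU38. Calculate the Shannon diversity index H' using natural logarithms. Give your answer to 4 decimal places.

Total N = 14+1+7+150+2 = 174, so the proportions are 0.08046, 0.005747, 0.04023, 0.862069, 0.011494 (working shown to 6 dp, full precision carried).
Each pᵢ ln pᵢ term: 0.08046×(-2.519998)=-0.202758, 0.005747×(-5.159055)=-0.029650, 0.04023×(-3.213145)=-0.129264, 0.862069×(-0.148420)=-0.127948, 0.011494×(-4.465908)=-0.051332.
Sum = -0.540953, so H' = 0.5410.

0.5410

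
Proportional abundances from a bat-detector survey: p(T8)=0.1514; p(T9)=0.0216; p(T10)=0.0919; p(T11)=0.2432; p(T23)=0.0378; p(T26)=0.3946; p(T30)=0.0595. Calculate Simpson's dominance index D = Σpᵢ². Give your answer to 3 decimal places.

0.252

D = 0.1514² + 0.0216² + 0.0919² + 0.2432² + 0.0378² + 0.3946² + 0.0595² = 0.02292 + 0.00047 + 0.00845 + 0.05915 + 0.00143 + 0.15571 + 0.00354 = 0.25166 (working shown to 5 dp, full precision carried).
To 3 decimal places, D = 0.252.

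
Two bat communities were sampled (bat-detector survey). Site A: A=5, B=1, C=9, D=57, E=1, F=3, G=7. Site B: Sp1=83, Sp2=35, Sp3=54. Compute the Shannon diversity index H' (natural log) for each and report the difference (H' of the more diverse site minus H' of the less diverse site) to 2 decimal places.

0.06

Site A: N=83, proportions 0.06024, 0.01205, 0.10843, 0.68675, 0.01205, 0.03614, 0.08434, giving H' = 1.10326 (working shown to 5 dp, full precision carried).
Site B: N=172, proportions 0.48256, 0.20349, 0.31395, giving H' = 1.03932.
Difference = |1.10326 − 1.03932| = 0.06394, i.e. 0.06 to 2 decimal places.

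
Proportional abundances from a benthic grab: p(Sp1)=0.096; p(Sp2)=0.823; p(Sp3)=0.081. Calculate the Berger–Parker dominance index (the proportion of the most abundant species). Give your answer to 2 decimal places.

0.82

The largest proportion is 0.823, i.e. d = 0.82 to 2 decimal places.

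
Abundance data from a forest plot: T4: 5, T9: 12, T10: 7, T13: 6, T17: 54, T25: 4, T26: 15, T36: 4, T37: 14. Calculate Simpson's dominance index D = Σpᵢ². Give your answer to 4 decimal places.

Total N = 5+12+7+6+54+4+15+4+14 = 121, so the proportions are 0.041322, 0.099174, 0.057851, 0.049587, 0.446281, 0.033058, 0.123967, 0.033058, 0.115702 (working shown to 6 dp, full precision carried).
D = 0.041322² + 0.099174² + 0.057851² + 0.049587² + 0.446281² + 0.033058² + 0.123967² + 0.033058² + 0.115702² = 0.001708 + 0.009835 + 0.003347 + 0.002459 + 0.199167 + 0.001093 + 0.015368 + 0.001093 + 0.013387 = 0.247456.
To 4 decimal places, D = 0.2475.

0.2475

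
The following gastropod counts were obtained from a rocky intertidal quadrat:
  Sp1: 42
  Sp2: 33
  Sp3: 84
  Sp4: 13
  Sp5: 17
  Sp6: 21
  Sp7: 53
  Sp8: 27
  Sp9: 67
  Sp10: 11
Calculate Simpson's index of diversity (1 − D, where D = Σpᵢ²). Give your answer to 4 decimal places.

0.8600

Total N = 42+33+84+13+17+21+53+27+67+11 = 368, so the proportions are 0.11413, 0.089674, 0.228261, 0.035326, 0.046196, 0.057065, 0.144022, 0.07337, 0.182065, 0.029891 (working shown to 6 dp, full precision carried).
D = 0.11413² + 0.089674² + 0.228261² + 0.035326² + 0.046196² + 0.057065² + 0.144022² + 0.07337² + 0.182065² + 0.029891² = 0.013026 + 0.008041 + 0.052103 + 0.001248 + 0.002134 + 0.003256 + 0.020742 + 0.005383 + 0.033148 + 0.000893 = 0.139975.
So 1 − D = 0.860025, i.e. 0.8600 to 4 decimal places.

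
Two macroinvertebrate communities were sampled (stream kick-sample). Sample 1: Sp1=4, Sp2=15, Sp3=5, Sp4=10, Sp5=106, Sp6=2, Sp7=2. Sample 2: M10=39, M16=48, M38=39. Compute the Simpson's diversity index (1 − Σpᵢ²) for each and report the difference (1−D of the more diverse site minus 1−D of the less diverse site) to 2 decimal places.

Sample 1: N=144, proportions 0.0278, 0.1042, 0.0347, 0.0694, 0.7361, 0.0139, 0.0139, giving 1−D = 0.4401 (working shown to 4 dp, full precision carried).
Sample 2: N=126, proportions 0.3095, 0.381, 0.3095, giving 1−D = 0.6633.
Difference = |0.4401 − 0.6633| = 0.2232, i.e. 0.22 to 2 decimal places.

0.22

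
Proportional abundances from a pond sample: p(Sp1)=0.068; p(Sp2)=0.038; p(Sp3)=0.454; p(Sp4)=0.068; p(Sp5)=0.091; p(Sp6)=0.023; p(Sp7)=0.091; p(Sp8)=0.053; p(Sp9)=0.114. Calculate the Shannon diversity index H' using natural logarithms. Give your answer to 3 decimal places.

Each pᵢ ln pᵢ term (working shown to 5 dp, full precision carried): 0.068×(-2.68825)=-0.18280, 0.038×(-3.27017)=-0.12427, 0.454×(-0.78966)=-0.35850, 0.068×(-2.68825)=-0.18280, 0.091×(-2.39690)=-0.21812, 0.023×(-3.77226)=-0.08676, 0.091×(-2.39690)=-0.21812, 0.053×(-2.93746)=-0.15569, 0.114×(-2.17156)=-0.24756.
Sum = -1.77461, so H' = 1.775.

1.775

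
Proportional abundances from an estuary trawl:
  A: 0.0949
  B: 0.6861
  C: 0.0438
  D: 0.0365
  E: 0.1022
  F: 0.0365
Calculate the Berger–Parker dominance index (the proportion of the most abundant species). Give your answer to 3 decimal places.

The largest proportion is 0.6861, i.e. d = 0.686 to 3 decimal places.

0.686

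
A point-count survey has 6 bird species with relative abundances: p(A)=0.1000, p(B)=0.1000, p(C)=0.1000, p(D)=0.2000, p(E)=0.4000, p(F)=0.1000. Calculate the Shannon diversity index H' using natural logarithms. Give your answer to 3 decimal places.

Each pᵢ ln pᵢ term (working shown to 5 dp, full precision carried): 0.1×(-2.30259)=-0.23026, 0.1×(-2.30259)=-0.23026, 0.1×(-2.30259)=-0.23026, 0.2×(-1.60944)=-0.32189, 0.4×(-0.91629)=-0.36652, 0.1×(-2.30259)=-0.23026.
Sum = -1.60944, so H' = 1.609.

1.609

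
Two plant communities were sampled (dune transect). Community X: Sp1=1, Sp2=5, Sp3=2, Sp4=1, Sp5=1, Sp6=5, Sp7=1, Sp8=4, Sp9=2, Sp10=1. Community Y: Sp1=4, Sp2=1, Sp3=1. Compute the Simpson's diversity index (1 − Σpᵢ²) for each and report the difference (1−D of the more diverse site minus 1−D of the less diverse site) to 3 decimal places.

0.351

Community X: N=23, proportions 0.04348, 0.21739, 0.08696, 0.04348, 0.04348, 0.21739, 0.04348, 0.17391, 0.08696, 0.04348, giving 1−D = 0.85066 (working shown to 5 dp, full precision carried).
Community Y: N=6, proportions 0.66667, 0.16667, 0.16667, giving 1−D = 0.50000.
Difference = |0.85066 − 0.50000| = 0.35066, i.e. 0.351 to 3 decimal places.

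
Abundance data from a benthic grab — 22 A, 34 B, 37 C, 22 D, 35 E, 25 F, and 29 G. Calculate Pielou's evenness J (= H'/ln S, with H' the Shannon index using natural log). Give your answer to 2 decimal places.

0.99

Total N = 22+34+37+22+35+25+29 = 204, so the proportions are 0.1078, 0.1667, 0.1814, 0.1078, 0.1716, 0.1225, 0.1422 (working shown to 4 dp, full precision carried).
H' = −Σ pᵢ ln pᵢ = −((-0.2402) + (-0.2986) + (-0.3096) + (-0.2402) + (-0.3024) + (-0.2573) + (-0.2773)) = 1.9256.
With S = 7 species, ln S = 1.9459, so J = 1.9256/1.9459 = 0.9896, i.e. 0.99 to 2 decimal places.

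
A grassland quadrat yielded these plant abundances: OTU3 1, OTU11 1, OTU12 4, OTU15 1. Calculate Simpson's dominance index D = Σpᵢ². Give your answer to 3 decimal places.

Total N = 1+1+4+1 = 7, so the proportions are 0.14286, 0.14286, 0.57143, 0.14286 (working shown to 5 dp, full precision carried).
D = 0.14286² + 0.14286² + 0.57143² + 0.14286² = 0.02041 + 0.02041 + 0.32653 + 0.02041 = 0.38776.
To 3 decimal places, D = 0.388.

0.388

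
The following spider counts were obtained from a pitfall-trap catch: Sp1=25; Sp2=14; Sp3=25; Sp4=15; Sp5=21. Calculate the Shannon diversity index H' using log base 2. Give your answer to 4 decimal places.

Total N = 25+14+25+15+21 = 100, so the proportions are 0.25, 0.14, 0.25, 0.15, 0.21 (working shown to 6 dp, full precision carried).
Each pᵢ log₂ pᵢ term: 0.25×(-2.000000)=-0.500000, 0.14×(-2.836501)=-0.397110, 0.25×(-2.000000)=-0.500000, 0.15×(-2.736966)=-0.410545, 0.21×(-2.251539)=-0.472823.
Sum = -2.280478, so H' = 2.2805.

2.2805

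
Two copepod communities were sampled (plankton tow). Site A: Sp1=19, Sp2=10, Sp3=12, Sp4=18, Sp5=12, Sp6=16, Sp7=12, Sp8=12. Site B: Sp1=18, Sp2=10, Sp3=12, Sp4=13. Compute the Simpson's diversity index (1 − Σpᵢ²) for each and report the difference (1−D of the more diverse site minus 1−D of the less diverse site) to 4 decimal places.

0.1311

Site A: N=111, proportions 0.171171, 0.09009, 0.108108, 0.162162, 0.108108, 0.144144, 0.108108, 0.108108, giving 1−D = 0.868761 (working shown to 6 dp, full precision carried).
Site B: N=53, proportions 0.339623, 0.188679, 0.226415, 0.245283, giving 1−D = 0.737629.
Difference = |0.868761 − 0.737629| = 0.131132, i.e. 0.1311 to 4 decimal places.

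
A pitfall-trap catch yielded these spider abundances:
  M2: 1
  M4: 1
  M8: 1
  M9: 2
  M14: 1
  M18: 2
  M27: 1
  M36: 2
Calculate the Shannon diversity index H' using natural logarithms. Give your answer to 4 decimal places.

2.0198

Total N = 1+1+1+2+1+2+1+2 = 11, so the proportions are 0.090909, 0.090909, 0.090909, 0.181818, 0.090909, 0.181818, 0.090909, 0.181818 (working shown to 6 dp, full precision carried).
Each pᵢ ln pᵢ term: 0.090909×(-2.397895)=-0.217990, 0.090909×(-2.397895)=-0.217990, 0.090909×(-2.397895)=-0.217990, 0.181818×(-1.704748)=-0.309954, 0.090909×(-2.397895)=-0.217990, 0.181818×(-1.704748)=-0.309954, 0.090909×(-2.397895)=-0.217990, 0.181818×(-1.704748)=-0.309954.
Sum = -2.019815, so H' = 2.0198.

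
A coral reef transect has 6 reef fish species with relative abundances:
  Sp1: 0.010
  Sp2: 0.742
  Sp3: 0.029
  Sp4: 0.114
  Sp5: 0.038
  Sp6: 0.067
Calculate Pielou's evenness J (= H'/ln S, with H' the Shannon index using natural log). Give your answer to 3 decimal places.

0.515

H' = −Σ pᵢ ln pᵢ = −((-0.04605) + (-0.22142) + (-0.10267) + (-0.24756) + (-0.12427) + (-0.18111)) = 0.92307 (working shown to 5 dp, full precision carried).
With S = 6 species, ln S = 1.79176, so J = 0.92307/1.79176 = 0.51518, i.e. 0.515 to 3 decimal places.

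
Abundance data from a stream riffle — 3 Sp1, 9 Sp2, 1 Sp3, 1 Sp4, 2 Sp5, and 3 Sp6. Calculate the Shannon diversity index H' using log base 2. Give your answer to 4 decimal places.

Total N = 3+9+1+1+2+3 = 19, so the proportions are 0.157895, 0.473684, 0.052632, 0.052632, 0.105263, 0.157895 (working shown to 6 dp, full precision carried).
Each pᵢ log₂ pᵢ term: 0.157895×(-2.662965)=-0.420468, 0.473684×(-1.078003)=-0.510633, 0.052632×(-4.247928)=-0.223575, 0.052632×(-4.247928)=-0.223575, 0.105263×(-3.247928)=-0.341887, 0.157895×(-2.662965)=-0.420468.
Sum = -2.140606, so H' = 2.1406.

2.1406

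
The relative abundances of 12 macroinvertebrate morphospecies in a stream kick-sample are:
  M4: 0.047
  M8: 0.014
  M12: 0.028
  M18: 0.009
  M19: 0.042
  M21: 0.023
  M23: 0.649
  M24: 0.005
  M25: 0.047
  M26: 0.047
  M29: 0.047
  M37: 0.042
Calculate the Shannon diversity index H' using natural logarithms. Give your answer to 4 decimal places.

1.4372

Each pᵢ ln pᵢ term (working shown to 6 dp, full precision carried): 0.047×(-3.057608)=-0.143708, 0.014×(-4.268698)=-0.059762, 0.028×(-3.575551)=-0.100115, 0.009×(-4.710531)=-0.042395, 0.042×(-3.170086)=-0.133144, 0.023×(-3.772261)=-0.086762, 0.649×(-0.432323)=-0.280577, 0.005×(-5.298317)=-0.026492, 0.047×(-3.057608)=-0.143708, 0.047×(-3.057608)=-0.143708, 0.047×(-3.057608)=-0.143708, 0.042×(-3.170086)=-0.133144.
Sum = -1.437220, so H' = 1.4372.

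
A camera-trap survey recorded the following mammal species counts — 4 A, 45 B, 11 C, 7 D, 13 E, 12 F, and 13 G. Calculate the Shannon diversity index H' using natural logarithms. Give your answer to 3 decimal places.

Total N = 4+45+11+7+13+12+13 = 105, so the proportions are 0.0381, 0.42857, 0.10476, 0.06667, 0.12381, 0.11429, 0.12381 (working shown to 5 dp, full precision carried).
Each pᵢ ln pᵢ term: 0.0381×(-3.26767)=-0.12448, 0.42857×(-0.84730)=-0.36313, 0.10476×(-2.25607)=-0.23635, 0.06667×(-2.70805)=-0.18054, 0.12381×(-2.08901)=-0.25864, 0.11429×(-2.16905)=-0.24789, 0.12381×(-2.08901)=-0.25864.
Sum = -1.66967, so H' = 1.670.

1.670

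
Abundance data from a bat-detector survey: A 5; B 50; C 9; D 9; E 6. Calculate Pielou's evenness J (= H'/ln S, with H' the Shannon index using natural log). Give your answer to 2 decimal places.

0.72

Total N = 5+50+9+9+6 = 79, so the proportions are 0.0633, 0.6329, 0.1139, 0.1139, 0.0759 (working shown to 4 dp, full precision carried).
H' = −Σ pᵢ ln pᵢ = −((-0.1747) + (-0.2895) + (-0.2475) + (-0.2475) + (-0.1958)) = 1.1549.
With S = 5 species, ln S = 1.6094, so J = 1.1549/1.6094 = 0.7176, i.e. 0.72 to 2 decimal places.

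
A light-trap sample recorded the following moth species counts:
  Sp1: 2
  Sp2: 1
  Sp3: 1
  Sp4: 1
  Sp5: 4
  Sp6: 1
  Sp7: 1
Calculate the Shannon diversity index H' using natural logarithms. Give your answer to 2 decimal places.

Total N = 2+1+1+1+4+1+1 = 11, so the proportions are 0.1818, 0.0909, 0.0909, 0.0909, 0.3636, 0.0909, 0.0909 (working shown to 4 dp, full precision carried).
Each pᵢ ln pᵢ term: 0.1818×(-1.7047)=-0.3100, 0.0909×(-2.3979)=-0.2180, 0.0909×(-2.3979)=-0.2180, 0.0909×(-2.3979)=-0.2180, 0.3636×(-1.0116)=-0.3679, 0.0909×(-2.3979)=-0.2180, 0.0909×(-2.3979)=-0.2180.
Sum = -1.7678, so H' = 1.77.

1.77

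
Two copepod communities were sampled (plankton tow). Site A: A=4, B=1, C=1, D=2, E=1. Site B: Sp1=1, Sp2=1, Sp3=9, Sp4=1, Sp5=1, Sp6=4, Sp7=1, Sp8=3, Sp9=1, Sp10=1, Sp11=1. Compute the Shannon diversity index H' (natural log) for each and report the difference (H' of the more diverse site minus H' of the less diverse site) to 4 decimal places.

Site A: N=9, proportions 0.444444, 0.111111, 0.111111, 0.222222, 0.111111, giving H' = 1.427061 (working shown to 6 dp, full precision carried).
Site B: N=24, proportions 0.041667, 0.041667, 0.375, 0.041667, 0.041667, 0.166667, 0.041667, 0.125, 0.041667, 0.041667, 0.041667, giving H' = 1.985719.
Difference = |1.427061 − 1.985719| = 0.558658, i.e. 0.5587 to 4 decimal places.

0.5587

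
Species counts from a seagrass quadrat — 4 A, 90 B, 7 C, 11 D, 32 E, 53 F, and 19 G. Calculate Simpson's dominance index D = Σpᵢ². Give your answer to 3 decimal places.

0.267

Total N = 4+90+7+11+32+53+19 = 216, so the proportions are 0.01852, 0.41667, 0.03241, 0.05093, 0.14815, 0.24537, 0.08796 (working shown to 5 dp, full precision carried).
D = 0.01852² + 0.41667² + 0.03241² + 0.05093² + 0.14815² + 0.24537² + 0.08796² = 0.00034 + 0.17361 + 0.00105 + 0.00259 + 0.02195 + 0.06021 + 0.00774 = 0.26749.
To 3 decimal places, D = 0.267.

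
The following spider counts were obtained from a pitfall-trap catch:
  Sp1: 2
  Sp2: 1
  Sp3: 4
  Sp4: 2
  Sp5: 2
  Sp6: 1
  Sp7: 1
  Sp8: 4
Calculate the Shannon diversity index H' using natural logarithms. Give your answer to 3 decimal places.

1.936

Total N = 2+1+4+2+2+1+1+4 = 17, so the proportions are 0.11765, 0.05882, 0.23529, 0.11765, 0.11765, 0.05882, 0.05882, 0.23529 (working shown to 5 dp, full precision carried).
Each pᵢ ln pᵢ term: 0.11765×(-2.14007)=-0.25177, 0.05882×(-2.83321)=-0.16666, 0.23529×(-1.44692)=-0.34045, 0.11765×(-2.14007)=-0.25177, 0.11765×(-2.14007)=-0.25177, 0.05882×(-2.83321)=-0.16666, 0.05882×(-2.83321)=-0.16666, 0.23529×(-1.44692)=-0.34045.
Sum = -1.93620, so H' = 1.936.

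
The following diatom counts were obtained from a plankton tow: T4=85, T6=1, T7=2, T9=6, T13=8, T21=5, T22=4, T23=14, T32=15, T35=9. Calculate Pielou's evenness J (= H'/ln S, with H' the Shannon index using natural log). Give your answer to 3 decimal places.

Total N = 85+1+2+6+8+5+4+14+15+9 = 149, so the proportions are 0.57047, 0.00671, 0.01342, 0.04027, 0.05369, 0.03356, 0.02685, 0.09396, 0.10067, 0.0604 (working shown to 5 dp, full precision carried).
H' = −Σ pᵢ ln pᵢ = −((-0.32020) + (-0.03358) + (-0.05786) + (-0.12935) + (-0.15702) + (-0.11391) + (-0.09712) + (-0.22220) + (-0.23113) + (-0.16953)) = 1.53191.
With S = 10 species, ln S = 2.30259, so J = 1.53191/2.30259 = 0.66530, i.e. 0.665 to 3 decimal places.

0.665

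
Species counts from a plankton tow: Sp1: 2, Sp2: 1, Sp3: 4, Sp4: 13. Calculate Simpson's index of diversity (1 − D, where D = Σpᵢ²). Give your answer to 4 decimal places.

0.5250

Total N = 2+1+4+13 = 20, so the proportions are 0.1, 0.05, 0.2, 0.65 (working shown to 6 dp, full precision carried).
D = 0.1² + 0.05² + 0.2² + 0.65² = 0.010000 + 0.002500 + 0.040000 + 0.422500 = 0.475000.
So 1 − D = 0.525000, i.e. 0.5250 to 4 decimal places.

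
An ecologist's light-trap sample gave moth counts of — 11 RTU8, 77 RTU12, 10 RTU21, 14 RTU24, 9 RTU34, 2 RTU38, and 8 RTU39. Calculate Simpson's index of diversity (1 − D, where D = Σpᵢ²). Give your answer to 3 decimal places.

Total N = 11+77+10+14+9+2+8 = 131, so the proportions are 0.08397, 0.58779, 0.07634, 0.10687, 0.0687, 0.01527, 0.06107 (working shown to 5 dp, full precision carried).
D = 0.08397² + 0.58779² + 0.07634² + 0.10687² + 0.0687² + 0.01527² + 0.06107² = 0.00705 + 0.34549 + 0.00583 + 0.01142 + 0.00472 + 0.00023 + 0.00373 = 0.37847.
So 1 − D = 0.62153, i.e. 0.622 to 3 decimal places.

0.622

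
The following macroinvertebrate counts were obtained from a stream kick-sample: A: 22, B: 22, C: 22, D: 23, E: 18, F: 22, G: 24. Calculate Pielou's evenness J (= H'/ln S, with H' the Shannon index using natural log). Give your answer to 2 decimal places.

1.00

Total N = 22+22+22+23+18+22+24 = 153, so the proportions are 0.1438, 0.1438, 0.1438, 0.1503, 0.1176, 0.1438, 0.1569 (working shown to 4 dp, full precision carried).
H' = −Σ pᵢ ln pᵢ = −((-0.2789) + (-0.2789) + (-0.2789) + (-0.2849) + (-0.2518) + (-0.2789) + (-0.2906)) = 1.9427.
With S = 7 species, ln S = 1.9459, so J = 1.9427/1.9459 = 0.9983, i.e. 1.00 to 2 decimal places.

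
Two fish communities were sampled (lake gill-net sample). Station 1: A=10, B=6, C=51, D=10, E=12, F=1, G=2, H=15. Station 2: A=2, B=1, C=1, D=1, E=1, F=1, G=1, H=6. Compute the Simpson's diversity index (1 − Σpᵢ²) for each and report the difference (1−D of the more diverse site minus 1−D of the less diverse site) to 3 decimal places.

0.046

Station 1: N=107, proportions 0.09346, 0.05607, 0.47664, 0.09346, 0.11215, 0.00935, 0.01869, 0.14019, giving 1−D = 0.71954 (working shown to 5 dp, full precision carried).
Station 2: N=14, proportions 0.14286, 0.07143, 0.07143, 0.07143, 0.07143, 0.07143, 0.07143, 0.42857, giving 1−D = 0.76531.
Difference = |0.71954 − 0.76531| = 0.04577, i.e. 0.046 to 3 decimal places.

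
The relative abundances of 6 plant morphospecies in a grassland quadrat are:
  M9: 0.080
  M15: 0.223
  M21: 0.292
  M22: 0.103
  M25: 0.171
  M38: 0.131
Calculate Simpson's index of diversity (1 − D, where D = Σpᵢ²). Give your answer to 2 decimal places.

0.80

D = 0.08² + 0.223² + 0.292² + 0.103² + 0.171² + 0.131² = 0.0064 + 0.0497 + 0.0853 + 0.0106 + 0.0292 + 0.0172 = 0.1984 (working shown to 4 dp, full precision carried).
So 1 − D = 0.8016, i.e. 0.80 to 2 decimal places.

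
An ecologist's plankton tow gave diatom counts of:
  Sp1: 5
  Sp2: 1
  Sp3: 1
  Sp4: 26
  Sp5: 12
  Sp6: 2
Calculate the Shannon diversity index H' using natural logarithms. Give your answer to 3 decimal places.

Total N = 5+1+1+26+12+2 = 47, so the proportions are 0.10638, 0.02128, 0.02128, 0.55319, 0.25532, 0.04255 (working shown to 5 dp, full precision carried).
Each pᵢ ln pᵢ term: 0.10638×(-2.24071)=-0.23837, 0.02128×(-3.85015)=-0.08192, 0.02128×(-3.85015)=-0.08192, 0.55319×(-0.59205)=-0.32752, 0.25532×(-1.36524)=-0.34857, 0.04255×(-3.15700)=-0.13434.
Sum = -1.21264, so H' = 1.213.

1.213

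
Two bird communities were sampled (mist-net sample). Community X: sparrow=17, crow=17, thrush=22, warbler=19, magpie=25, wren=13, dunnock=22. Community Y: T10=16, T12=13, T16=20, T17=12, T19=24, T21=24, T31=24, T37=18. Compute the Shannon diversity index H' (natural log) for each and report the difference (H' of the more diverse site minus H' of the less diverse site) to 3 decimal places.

Community X: N=135, proportions 0.12593, 0.12593, 0.16296, 0.14074, 0.18519, 0.0963, 0.16296, giving H' = 1.92679 (working shown to 5 dp, full precision carried).
Community Y: N=151, proportions 0.10596, 0.08609, 0.13245, 0.07947, 0.15894, 0.15894, 0.15894, 0.11921, giving H' = 2.04850.
Difference = |1.92679 − 2.04850| = 0.12171, i.e. 0.122 to 3 decimal places.

0.122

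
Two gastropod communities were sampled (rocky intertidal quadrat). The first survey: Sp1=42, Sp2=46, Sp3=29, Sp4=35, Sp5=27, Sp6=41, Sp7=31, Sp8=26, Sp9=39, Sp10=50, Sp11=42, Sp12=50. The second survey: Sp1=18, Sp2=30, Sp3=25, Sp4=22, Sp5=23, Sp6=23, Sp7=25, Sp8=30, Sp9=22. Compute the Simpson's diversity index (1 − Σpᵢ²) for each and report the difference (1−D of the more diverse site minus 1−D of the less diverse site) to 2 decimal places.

0.03

The first survey: N=458, proportions 0.0917, 0.1004, 0.0633, 0.0764, 0.059, 0.0895, 0.0677, 0.0568, 0.0852, 0.1092, 0.0917, 0.1092, giving 1−D = 0.9129 (working shown to 4 dp, full precision carried).
The second survey: N=218, proportions 0.0826, 0.1376, 0.1147, 0.1009, 0.1055, 0.1055, 0.1147, 0.1376, 0.1009, giving 1−D = 0.8864.
Difference = |0.9129 − 0.8864| = 0.0265, i.e. 0.03 to 2 decimal places.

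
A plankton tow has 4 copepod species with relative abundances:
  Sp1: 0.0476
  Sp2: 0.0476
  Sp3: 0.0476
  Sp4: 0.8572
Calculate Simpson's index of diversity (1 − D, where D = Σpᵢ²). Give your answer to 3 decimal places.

D = 0.0476² + 0.0476² + 0.0476² + 0.8572² = 0.00227 + 0.00227 + 0.00227 + 0.73479 = 0.74159 (working shown to 5 dp, full precision carried).
So 1 − D = 0.25841, i.e. 0.258 to 3 decimal places.

0.258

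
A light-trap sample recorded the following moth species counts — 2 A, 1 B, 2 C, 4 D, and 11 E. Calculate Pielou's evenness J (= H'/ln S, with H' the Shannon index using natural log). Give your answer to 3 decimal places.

0.784

Total N = 2+1+2+4+11 = 20, so the proportions are 0.1, 0.05, 0.1, 0.2, 0.55 (working shown to 5 dp, full precision carried).
H' = −Σ pᵢ ln pᵢ = −((-0.23026) + (-0.14979) + (-0.23026) + (-0.32189) + (-0.32881)) = 1.26100.
With S = 5 species, ln S = 1.60944, so J = 1.26100/1.60944 = 0.78350, i.e. 0.784 to 3 decimal places.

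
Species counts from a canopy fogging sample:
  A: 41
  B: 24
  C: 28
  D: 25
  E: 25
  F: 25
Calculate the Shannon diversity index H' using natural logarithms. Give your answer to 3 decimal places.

Total N = 41+24+28+25+25+25 = 168, so the proportions are 0.24405, 0.14286, 0.16667, 0.14881, 0.14881, 0.14881 (working shown to 5 dp, full precision carried).
Each pᵢ ln pᵢ term: 0.24405×(-1.41039)=-0.34420, 0.14286×(-1.94591)=-0.27799, 0.16667×(-1.79176)=-0.29863, 0.14881×(-1.90509)=-0.28350, 0.14881×(-1.90509)=-0.28350, 0.14881×(-1.90509)=-0.28350.
Sum = -1.77130, so H' = 1.771.

1.771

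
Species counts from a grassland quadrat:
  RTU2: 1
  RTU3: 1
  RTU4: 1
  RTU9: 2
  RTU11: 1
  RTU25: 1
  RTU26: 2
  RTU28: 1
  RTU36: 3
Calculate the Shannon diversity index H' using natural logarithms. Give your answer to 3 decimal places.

2.098

Total N = 1+1+1+2+1+1+2+1+3 = 13, so the proportions are 0.07692, 0.07692, 0.07692, 0.15385, 0.07692, 0.07692, 0.15385, 0.07692, 0.23077 (working shown to 5 dp, full precision carried).
Each pᵢ ln pᵢ term: 0.07692×(-2.56495)=-0.19730, 0.07692×(-2.56495)=-0.19730, 0.07692×(-2.56495)=-0.19730, 0.15385×(-1.87180)=-0.28797, 0.07692×(-2.56495)=-0.19730, 0.07692×(-2.56495)=-0.19730, 0.15385×(-1.87180)=-0.28797, 0.07692×(-2.56495)=-0.19730, 0.23077×(-1.46634)=-0.33839.
Sum = -2.09815, so H' = 2.098.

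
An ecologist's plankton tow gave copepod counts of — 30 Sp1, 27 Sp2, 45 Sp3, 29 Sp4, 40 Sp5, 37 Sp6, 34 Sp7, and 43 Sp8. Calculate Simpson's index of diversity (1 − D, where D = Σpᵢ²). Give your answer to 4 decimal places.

Total N = 30+27+45+29+40+37+34+43 = 285, so the proportions are 0.105263, 0.094737, 0.157895, 0.101754, 0.140351, 0.129825, 0.119298, 0.150877 (working shown to 6 dp, full precision carried).
D = 0.105263² + 0.094737² + 0.157895² + 0.101754² + 0.140351² + 0.129825² + 0.119298² + 0.150877² = 0.011080 + 0.008975 + 0.024931 + 0.010354 + 0.019698 + 0.016854 + 0.014232 + 0.022764 = 0.128889.
So 1 − D = 0.871111, i.e. 0.8711 to 4 decimal places.

0.8711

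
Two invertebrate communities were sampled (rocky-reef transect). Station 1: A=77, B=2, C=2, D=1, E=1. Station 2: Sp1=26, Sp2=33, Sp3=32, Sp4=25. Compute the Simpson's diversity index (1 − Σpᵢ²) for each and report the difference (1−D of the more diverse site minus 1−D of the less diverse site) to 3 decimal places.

Station 1: N=83, proportions 0.92771, 0.0241, 0.0241, 0.01205, 0.01205, giving 1−D = 0.13790 (working shown to 5 dp, full precision carried).
Station 2: N=116, proportions 0.22414, 0.28448, 0.27586, 0.21552, giving 1−D = 0.74628.
Difference = |0.13790 − 0.74628| = 0.60838, i.e. 0.608 to 3 decimal places.

0.608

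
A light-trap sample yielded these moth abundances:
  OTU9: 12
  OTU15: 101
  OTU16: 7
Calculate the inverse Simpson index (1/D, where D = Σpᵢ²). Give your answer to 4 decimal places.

1.3854

Total N = 12+101+7 = 120, so the proportions are 0.1, 0.8416667, 0.0583333 (working shown to 7 dp, full precision carried).
D = 0.1² + 0.8416667² + 0.0583333² = 0.0100000 + 0.7084028 + 0.0034028 = 0.7218056.
So 1/D = 1.385415, i.e. 1.3854 to 4 decimal places.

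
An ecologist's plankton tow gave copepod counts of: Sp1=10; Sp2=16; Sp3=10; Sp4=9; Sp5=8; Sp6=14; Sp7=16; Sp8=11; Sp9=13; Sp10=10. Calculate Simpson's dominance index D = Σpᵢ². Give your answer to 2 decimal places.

Total N = 10+16+10+9+8+14+16+11+13+10 = 117, so the proportions are 0.0855, 0.1368, 0.0855, 0.0769, 0.0684, 0.1197, 0.1368, 0.094, 0.1111, 0.0855 (working shown to 4 dp, full precision carried).
D = 0.0855² + 0.1368² + 0.0855² + 0.0769² + 0.0684² + 0.1197² + 0.1368² + 0.094² + 0.1111² + 0.0855² = 0.0073 + 0.0187 + 0.0073 + 0.0059 + 0.0047 + 0.0143 + 0.0187 + 0.0088 + 0.0123 + 0.0073 = 0.1054.
To 2 decimal places, D = 0.11.

0.11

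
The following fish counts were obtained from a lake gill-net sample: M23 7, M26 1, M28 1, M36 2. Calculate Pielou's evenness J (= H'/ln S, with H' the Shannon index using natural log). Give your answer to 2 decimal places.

0.75

Total N = 7+1+1+2 = 11, so the proportions are 0.6364, 0.0909, 0.0909, 0.1818 (working shown to 4 dp, full precision carried).
H' = −Σ pᵢ ln pᵢ = −((-0.2876) + (-0.2180) + (-0.2180) + (-0.3100)) = 1.0336.
With S = 4 species, ln S = 1.3863, so J = 1.0336/1.3863 = 0.7456, i.e. 0.75 to 2 decimal places.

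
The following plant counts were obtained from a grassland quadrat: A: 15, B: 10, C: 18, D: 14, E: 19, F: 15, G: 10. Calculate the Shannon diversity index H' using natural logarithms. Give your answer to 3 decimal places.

Total N = 15+10+18+14+19+15+10 = 101, so the proportions are 0.14851, 0.09901, 0.17822, 0.13861, 0.18812, 0.14851, 0.09901 (working shown to 5 dp, full precision carried).
Each pᵢ ln pᵢ term: 0.14851×(-1.90707)=-0.28323, 0.09901×(-2.31254)=-0.22896, 0.17822×(-1.72475)=-0.30738, 0.13861×(-1.97606)=-0.27391, 0.18812×(-1.67068)=-0.31429, 0.14851×(-1.90707)=-0.28323, 0.09901×(-2.31254)=-0.22896.
Sum = -1.91996, so H' = 1.920.

1.920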